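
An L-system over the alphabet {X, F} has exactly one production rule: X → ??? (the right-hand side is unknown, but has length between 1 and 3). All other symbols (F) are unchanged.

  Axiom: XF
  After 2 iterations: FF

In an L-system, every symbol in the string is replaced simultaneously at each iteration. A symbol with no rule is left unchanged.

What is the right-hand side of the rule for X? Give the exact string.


Trying X → F:
  Step 0: XF
  Step 1: FF
  Step 2: FF
Matches the given result.

Answer: F


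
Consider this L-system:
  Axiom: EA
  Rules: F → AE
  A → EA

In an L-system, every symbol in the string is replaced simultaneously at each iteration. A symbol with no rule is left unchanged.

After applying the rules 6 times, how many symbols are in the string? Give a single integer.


Step 0: length = 2
Step 1: length = 3
Step 2: length = 4
Step 3: length = 5
Step 4: length = 6
Step 5: length = 7
Step 6: length = 8

Answer: 8


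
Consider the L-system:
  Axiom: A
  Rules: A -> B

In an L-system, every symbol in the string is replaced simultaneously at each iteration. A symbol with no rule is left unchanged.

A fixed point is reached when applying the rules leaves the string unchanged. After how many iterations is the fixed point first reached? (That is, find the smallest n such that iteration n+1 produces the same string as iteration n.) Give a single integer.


Answer: 1

Derivation:
Step 0: A
Step 1: B
Step 2: B  (unchanged — fixed point at step 1)


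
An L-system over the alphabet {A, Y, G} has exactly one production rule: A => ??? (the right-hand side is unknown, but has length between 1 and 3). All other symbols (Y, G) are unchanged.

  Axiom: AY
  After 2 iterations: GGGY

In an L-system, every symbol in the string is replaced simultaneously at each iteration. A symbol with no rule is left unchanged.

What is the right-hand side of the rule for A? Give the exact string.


Answer: GGG

Derivation:
Trying A => GGG:
  Step 0: AY
  Step 1: GGGY
  Step 2: GGGY
Matches the given result.


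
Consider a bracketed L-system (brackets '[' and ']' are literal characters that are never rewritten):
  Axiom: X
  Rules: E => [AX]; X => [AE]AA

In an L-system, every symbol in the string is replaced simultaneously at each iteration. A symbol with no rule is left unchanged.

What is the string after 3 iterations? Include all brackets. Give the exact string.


Answer: [A[A[AE]AA]]AA

Derivation:
Step 0: X
Step 1: [AE]AA
Step 2: [A[AX]]AA
Step 3: [A[A[AE]AA]]AA


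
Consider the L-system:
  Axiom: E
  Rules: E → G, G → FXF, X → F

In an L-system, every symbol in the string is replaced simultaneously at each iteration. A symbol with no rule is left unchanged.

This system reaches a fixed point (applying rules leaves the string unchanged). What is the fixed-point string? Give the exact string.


Answer: FFF

Derivation:
Step 0: E
Step 1: G
Step 2: FXF
Step 3: FFF
Step 4: FFF  (unchanged — fixed point at step 3)


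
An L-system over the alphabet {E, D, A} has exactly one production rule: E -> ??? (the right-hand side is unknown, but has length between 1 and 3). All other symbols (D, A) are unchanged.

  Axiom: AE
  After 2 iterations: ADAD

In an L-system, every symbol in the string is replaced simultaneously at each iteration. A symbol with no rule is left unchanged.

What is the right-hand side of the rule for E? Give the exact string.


Trying E -> DAD:
  Step 0: AE
  Step 1: ADAD
  Step 2: ADAD
Matches the given result.

Answer: DAD


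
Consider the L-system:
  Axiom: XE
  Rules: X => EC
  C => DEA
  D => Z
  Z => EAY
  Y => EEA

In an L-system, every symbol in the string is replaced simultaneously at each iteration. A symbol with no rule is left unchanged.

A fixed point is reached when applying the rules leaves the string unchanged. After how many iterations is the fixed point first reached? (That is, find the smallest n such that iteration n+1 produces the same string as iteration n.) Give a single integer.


Step 0: XE
Step 1: ECE
Step 2: EDEAE
Step 3: EZEAE
Step 4: EEAYEAE
Step 5: EEAEEAEAE
Step 6: EEAEEAEAE  (unchanged — fixed point at step 5)

Answer: 5


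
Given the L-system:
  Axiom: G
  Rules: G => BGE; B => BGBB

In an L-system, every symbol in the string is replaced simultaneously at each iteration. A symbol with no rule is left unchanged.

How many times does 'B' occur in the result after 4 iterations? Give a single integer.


Step 0: G  (0 'B')
Step 1: BGE  (1 'B')
Step 2: BGBBBGEE  (4 'B')
Step 3: BGBBBGEBGBBBGBBBGBBBGEEE  (14 'B')
Step 4: BGBBBGEBGBBBGBBBGBBBGEEBGBBBGEBGBBBGBBBGBBBGEBGBBBGBBBGBBBGEBGBBBGBBBGBBBGEEEE  (48 'B')

Answer: 48


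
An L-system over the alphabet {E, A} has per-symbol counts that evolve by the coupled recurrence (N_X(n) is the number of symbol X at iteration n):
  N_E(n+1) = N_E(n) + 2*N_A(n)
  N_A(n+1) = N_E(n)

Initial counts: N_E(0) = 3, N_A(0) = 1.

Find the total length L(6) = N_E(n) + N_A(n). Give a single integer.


Answer: 256

Derivation:
Step 0: N_E=3, N_A=1, L=4
Step 1: N_E=5, N_A=3, L=8
Step 2: N_E=11, N_A=5, L=16
Step 3: N_E=21, N_A=11, L=32
Step 4: N_E=43, N_A=21, L=64
Step 5: N_E=85, N_A=43, L=128
Step 6: N_E=171, N_A=85, L=256


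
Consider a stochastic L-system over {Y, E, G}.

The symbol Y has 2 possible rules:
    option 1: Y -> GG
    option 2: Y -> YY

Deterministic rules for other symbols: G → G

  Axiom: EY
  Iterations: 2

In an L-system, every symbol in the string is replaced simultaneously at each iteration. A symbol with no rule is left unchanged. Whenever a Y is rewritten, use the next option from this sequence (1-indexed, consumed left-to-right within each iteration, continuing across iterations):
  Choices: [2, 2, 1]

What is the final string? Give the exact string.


Answer: EYYGG

Derivation:
Step 0: EY
Step 1: EYY  (used choices [2])
Step 2: EYYGG  (used choices [2, 1])


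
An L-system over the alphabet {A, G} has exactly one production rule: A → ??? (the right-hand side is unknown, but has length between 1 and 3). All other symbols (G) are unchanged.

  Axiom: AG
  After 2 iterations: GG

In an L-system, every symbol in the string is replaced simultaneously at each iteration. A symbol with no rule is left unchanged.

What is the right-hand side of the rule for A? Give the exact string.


Answer: G

Derivation:
Trying A → G:
  Step 0: AG
  Step 1: GG
  Step 2: GG
Matches the given result.


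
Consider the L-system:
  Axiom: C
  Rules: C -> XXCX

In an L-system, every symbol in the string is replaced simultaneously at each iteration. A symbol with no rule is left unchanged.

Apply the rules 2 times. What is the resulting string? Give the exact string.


Step 0: C
Step 1: XXCX
Step 2: XXXXCXX

Answer: XXXXCXX


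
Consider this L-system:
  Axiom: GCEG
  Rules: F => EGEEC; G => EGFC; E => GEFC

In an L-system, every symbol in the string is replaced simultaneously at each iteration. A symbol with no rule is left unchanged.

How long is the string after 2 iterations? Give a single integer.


Answer: 43

Derivation:
Step 0: length = 4
Step 1: length = 13
Step 2: length = 43


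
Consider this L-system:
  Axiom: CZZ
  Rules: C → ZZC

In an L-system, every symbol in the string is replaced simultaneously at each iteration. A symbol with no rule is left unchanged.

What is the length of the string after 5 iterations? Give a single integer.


Step 0: length = 3
Step 1: length = 5
Step 2: length = 7
Step 3: length = 9
Step 4: length = 11
Step 5: length = 13

Answer: 13


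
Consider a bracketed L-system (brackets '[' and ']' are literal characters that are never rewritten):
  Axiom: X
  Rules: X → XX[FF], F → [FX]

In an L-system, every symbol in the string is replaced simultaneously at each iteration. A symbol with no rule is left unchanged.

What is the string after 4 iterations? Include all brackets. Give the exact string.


Answer: XX[FF]XX[FF][[FX][FX]]XX[FF]XX[FF][[FX][FX]][[[FX]XX[FF]][[FX]XX[FF]]]XX[FF]XX[FF][[FX][FX]]XX[FF]XX[FF][[FX][FX]][[[FX]XX[FF]][[FX]XX[FF]]][[[[FX]XX[FF]]XX[FF]XX[FF][[FX][FX]]][[[FX]XX[FF]]XX[FF]XX[FF][[FX][FX]]]]

Derivation:
Step 0: X
Step 1: XX[FF]
Step 2: XX[FF]XX[FF][[FX][FX]]
Step 3: XX[FF]XX[FF][[FX][FX]]XX[FF]XX[FF][[FX][FX]][[[FX]XX[FF]][[FX]XX[FF]]]
Step 4: XX[FF]XX[FF][[FX][FX]]XX[FF]XX[FF][[FX][FX]][[[FX]XX[FF]][[FX]XX[FF]]]XX[FF]XX[FF][[FX][FX]]XX[FF]XX[FF][[FX][FX]][[[FX]XX[FF]][[FX]XX[FF]]][[[[FX]XX[FF]]XX[FF]XX[FF][[FX][FX]]][[[FX]XX[FF]]XX[FF]XX[FF][[FX][FX]]]]


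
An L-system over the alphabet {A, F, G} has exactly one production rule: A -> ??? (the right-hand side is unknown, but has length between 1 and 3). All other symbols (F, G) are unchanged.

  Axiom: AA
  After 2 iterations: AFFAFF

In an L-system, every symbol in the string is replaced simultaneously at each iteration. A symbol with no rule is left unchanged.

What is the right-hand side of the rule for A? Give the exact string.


Answer: AF

Derivation:
Trying A -> AF:
  Step 0: AA
  Step 1: AFAF
  Step 2: AFFAFF
Matches the given result.


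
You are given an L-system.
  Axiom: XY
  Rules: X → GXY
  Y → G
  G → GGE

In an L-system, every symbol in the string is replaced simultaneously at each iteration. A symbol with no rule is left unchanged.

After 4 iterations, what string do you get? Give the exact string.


Answer: GGEGGEEGGEGGEEEGGEGGEEGGEGXYGGGEGGEGGEEGGEGGEEGGEGGEEE

Derivation:
Step 0: XY
Step 1: GXYG
Step 2: GGEGXYGGGE
Step 3: GGEGGEEGGEGXYGGGEGGEGGEE
Step 4: GGEGGEEGGEGGEEEGGEGGEEGGEGXYGGGEGGEGGEEGGEGGEEGGEGGEEE


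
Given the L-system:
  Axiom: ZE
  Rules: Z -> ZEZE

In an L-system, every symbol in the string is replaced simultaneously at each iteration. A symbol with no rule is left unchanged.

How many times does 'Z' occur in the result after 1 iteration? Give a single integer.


Answer: 2

Derivation:
Step 0: ZE  (1 'Z')
Step 1: ZEZEE  (2 'Z')


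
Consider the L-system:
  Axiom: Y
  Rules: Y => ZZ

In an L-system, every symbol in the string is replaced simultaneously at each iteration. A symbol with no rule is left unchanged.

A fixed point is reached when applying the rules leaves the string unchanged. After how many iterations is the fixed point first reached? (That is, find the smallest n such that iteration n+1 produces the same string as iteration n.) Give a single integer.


Step 0: Y
Step 1: ZZ
Step 2: ZZ  (unchanged — fixed point at step 1)

Answer: 1


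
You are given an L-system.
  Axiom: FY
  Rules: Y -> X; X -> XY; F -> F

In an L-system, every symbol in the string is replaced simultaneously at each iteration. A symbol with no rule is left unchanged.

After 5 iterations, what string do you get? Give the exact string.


Answer: FXYXXYXYX

Derivation:
Step 0: FY
Step 1: FX
Step 2: FXY
Step 3: FXYX
Step 4: FXYXXY
Step 5: FXYXXYXYX


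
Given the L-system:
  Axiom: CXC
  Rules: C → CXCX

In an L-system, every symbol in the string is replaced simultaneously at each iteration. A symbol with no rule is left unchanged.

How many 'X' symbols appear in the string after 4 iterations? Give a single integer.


Step 0: CXC  (1 'X')
Step 1: CXCXXCXCX  (5 'X')
Step 2: CXCXXCXCXXXCXCXXCXCXX  (13 'X')
Step 3: CXCXXCXCXXXCXCXXCXCXXXXCXCXXCXCXXXCXCXXCXCXXX  (29 'X')
Step 4: CXCXXCXCXXXCXCXXCXCXXXXCXCXXCXCXXXCXCXXCXCXXXXXCXCXXCXCXXXCXCXXCXCXXXXCXCXXCXCXXXCXCXXCXCXXXX  (61 'X')

Answer: 61


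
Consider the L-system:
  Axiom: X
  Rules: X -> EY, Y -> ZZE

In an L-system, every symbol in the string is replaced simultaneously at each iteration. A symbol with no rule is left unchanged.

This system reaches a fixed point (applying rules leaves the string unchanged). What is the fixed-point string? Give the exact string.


Step 0: X
Step 1: EY
Step 2: EZZE
Step 3: EZZE  (unchanged — fixed point at step 2)

Answer: EZZE


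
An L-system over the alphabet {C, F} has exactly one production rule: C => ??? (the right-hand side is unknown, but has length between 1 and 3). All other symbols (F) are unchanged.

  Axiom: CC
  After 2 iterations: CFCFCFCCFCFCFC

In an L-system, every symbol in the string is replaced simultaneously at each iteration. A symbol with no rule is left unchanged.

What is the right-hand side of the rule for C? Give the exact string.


Trying C => CFC:
  Step 0: CC
  Step 1: CFCCFC
  Step 2: CFCFCFCCFCFCFC
Matches the given result.

Answer: CFC


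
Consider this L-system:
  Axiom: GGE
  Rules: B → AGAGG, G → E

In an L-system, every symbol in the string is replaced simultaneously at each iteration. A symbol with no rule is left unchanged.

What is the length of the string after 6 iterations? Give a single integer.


Answer: 3

Derivation:
Step 0: length = 3
Step 1: length = 3
Step 2: length = 3
Step 3: length = 3
Step 4: length = 3
Step 5: length = 3
Step 6: length = 3


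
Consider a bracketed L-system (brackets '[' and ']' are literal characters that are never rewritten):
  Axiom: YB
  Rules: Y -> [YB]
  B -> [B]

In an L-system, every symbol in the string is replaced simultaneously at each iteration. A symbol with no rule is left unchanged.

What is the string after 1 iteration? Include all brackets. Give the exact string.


Answer: [YB][B]

Derivation:
Step 0: YB
Step 1: [YB][B]


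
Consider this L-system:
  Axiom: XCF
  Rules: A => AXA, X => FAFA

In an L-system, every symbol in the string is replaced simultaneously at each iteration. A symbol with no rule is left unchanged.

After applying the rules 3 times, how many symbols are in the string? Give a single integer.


Step 0: length = 3
Step 1: length = 6
Step 2: length = 10
Step 3: length = 24

Answer: 24


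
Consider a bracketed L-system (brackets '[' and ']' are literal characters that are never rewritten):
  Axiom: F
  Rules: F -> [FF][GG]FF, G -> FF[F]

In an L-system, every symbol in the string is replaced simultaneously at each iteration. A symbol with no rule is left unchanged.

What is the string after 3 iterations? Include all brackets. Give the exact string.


Answer: [[[FF][GG]FF[FF][GG]FF][FF[F]FF[F]][FF][GG]FF[FF][GG]FF[[FF][GG]FF[FF][GG]FF][FF[F]FF[F]][FF][GG]FF[FF][GG]FF][[FF][GG]FF[FF][GG]FF[[FF][GG]FF][FF][GG]FF[FF][GG]FF[[FF][GG]FF]][[FF][GG]FF[FF][GG]FF][FF[F]FF[F]][FF][GG]FF[FF][GG]FF[[FF][GG]FF[FF][GG]FF][FF[F]FF[F]][FF][GG]FF[FF][GG]FF

Derivation:
Step 0: F
Step 1: [FF][GG]FF
Step 2: [[FF][GG]FF[FF][GG]FF][FF[F]FF[F]][FF][GG]FF[FF][GG]FF
Step 3: [[[FF][GG]FF[FF][GG]FF][FF[F]FF[F]][FF][GG]FF[FF][GG]FF[[FF][GG]FF[FF][GG]FF][FF[F]FF[F]][FF][GG]FF[FF][GG]FF][[FF][GG]FF[FF][GG]FF[[FF][GG]FF][FF][GG]FF[FF][GG]FF[[FF][GG]FF]][[FF][GG]FF[FF][GG]FF][FF[F]FF[F]][FF][GG]FF[FF][GG]FF[[FF][GG]FF[FF][GG]FF][FF[F]FF[F]][FF][GG]FF[FF][GG]FF


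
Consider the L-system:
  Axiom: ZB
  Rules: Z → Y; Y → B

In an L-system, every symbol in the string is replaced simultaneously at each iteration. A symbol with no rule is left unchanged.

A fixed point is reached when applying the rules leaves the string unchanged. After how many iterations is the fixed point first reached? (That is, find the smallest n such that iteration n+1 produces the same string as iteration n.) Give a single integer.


Answer: 2

Derivation:
Step 0: ZB
Step 1: YB
Step 2: BB
Step 3: BB  (unchanged — fixed point at step 2)


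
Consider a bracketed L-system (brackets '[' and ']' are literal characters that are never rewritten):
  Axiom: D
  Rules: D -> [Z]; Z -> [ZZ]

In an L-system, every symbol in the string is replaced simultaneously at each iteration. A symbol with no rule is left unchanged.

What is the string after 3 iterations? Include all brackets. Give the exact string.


Answer: [[[ZZ][ZZ]]]

Derivation:
Step 0: D
Step 1: [Z]
Step 2: [[ZZ]]
Step 3: [[[ZZ][ZZ]]]


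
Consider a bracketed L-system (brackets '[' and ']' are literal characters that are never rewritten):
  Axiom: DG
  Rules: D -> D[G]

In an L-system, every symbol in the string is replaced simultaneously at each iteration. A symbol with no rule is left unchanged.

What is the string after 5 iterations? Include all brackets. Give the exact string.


Answer: D[G][G][G][G][G]G

Derivation:
Step 0: DG
Step 1: D[G]G
Step 2: D[G][G]G
Step 3: D[G][G][G]G
Step 4: D[G][G][G][G]G
Step 5: D[G][G][G][G][G]G


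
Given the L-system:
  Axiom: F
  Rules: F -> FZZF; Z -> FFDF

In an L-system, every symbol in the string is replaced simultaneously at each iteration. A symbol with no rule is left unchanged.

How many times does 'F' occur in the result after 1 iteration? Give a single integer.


Answer: 2

Derivation:
Step 0: F  (1 'F')
Step 1: FZZF  (2 'F')


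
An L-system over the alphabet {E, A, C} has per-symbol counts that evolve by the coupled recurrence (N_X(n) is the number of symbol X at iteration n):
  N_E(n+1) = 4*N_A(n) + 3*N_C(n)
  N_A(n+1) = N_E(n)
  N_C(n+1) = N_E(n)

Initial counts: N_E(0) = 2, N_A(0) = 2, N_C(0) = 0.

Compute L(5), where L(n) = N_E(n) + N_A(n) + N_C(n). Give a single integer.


Step 0: N_E=2, N_A=2, N_C=0, L=4
Step 1: N_E=8, N_A=2, N_C=2, L=12
Step 2: N_E=14, N_A=8, N_C=8, L=30
Step 3: N_E=56, N_A=14, N_C=14, L=84
Step 4: N_E=98, N_A=56, N_C=56, L=210
Step 5: N_E=392, N_A=98, N_C=98, L=588

Answer: 588


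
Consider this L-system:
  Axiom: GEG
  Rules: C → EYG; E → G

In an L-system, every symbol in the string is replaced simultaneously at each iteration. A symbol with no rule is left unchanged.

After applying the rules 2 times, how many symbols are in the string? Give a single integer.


Step 0: length = 3
Step 1: length = 3
Step 2: length = 3

Answer: 3


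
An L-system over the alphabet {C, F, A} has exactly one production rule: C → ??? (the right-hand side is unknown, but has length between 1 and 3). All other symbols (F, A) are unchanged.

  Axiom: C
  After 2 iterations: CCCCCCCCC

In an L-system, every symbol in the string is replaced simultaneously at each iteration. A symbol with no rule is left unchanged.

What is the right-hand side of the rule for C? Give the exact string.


Answer: CCC

Derivation:
Trying C → CCC:
  Step 0: C
  Step 1: CCC
  Step 2: CCCCCCCCC
Matches the given result.


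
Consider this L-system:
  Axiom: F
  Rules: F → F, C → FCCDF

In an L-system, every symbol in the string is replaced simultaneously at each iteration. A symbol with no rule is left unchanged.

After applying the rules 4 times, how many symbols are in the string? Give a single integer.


Step 0: length = 1
Step 1: length = 1
Step 2: length = 1
Step 3: length = 1
Step 4: length = 1

Answer: 1


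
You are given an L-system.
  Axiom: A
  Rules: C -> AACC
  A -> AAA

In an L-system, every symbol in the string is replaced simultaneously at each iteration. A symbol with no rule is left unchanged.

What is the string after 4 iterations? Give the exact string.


Answer: AAAAAAAAAAAAAAAAAAAAAAAAAAAAAAAAAAAAAAAAAAAAAAAAAAAAAAAAAAAAAAAAAAAAAAAAAAAAAAAAA

Derivation:
Step 0: A
Step 1: AAA
Step 2: AAAAAAAAA
Step 3: AAAAAAAAAAAAAAAAAAAAAAAAAAA
Step 4: AAAAAAAAAAAAAAAAAAAAAAAAAAAAAAAAAAAAAAAAAAAAAAAAAAAAAAAAAAAAAAAAAAAAAAAAAAAAAAAAA


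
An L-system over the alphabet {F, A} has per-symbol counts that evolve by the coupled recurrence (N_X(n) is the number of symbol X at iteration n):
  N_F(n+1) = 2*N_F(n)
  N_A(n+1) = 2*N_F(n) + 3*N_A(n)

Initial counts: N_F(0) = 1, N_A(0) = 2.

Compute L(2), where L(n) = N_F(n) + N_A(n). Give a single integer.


Step 0: N_F=1, N_A=2, L=3
Step 1: N_F=2, N_A=8, L=10
Step 2: N_F=4, N_A=28, L=32

Answer: 32


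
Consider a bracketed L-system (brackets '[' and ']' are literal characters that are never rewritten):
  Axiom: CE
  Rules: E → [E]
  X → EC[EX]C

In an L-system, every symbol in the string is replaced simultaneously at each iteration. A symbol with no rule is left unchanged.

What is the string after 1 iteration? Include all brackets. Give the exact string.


Answer: C[E]

Derivation:
Step 0: CE
Step 1: C[E]


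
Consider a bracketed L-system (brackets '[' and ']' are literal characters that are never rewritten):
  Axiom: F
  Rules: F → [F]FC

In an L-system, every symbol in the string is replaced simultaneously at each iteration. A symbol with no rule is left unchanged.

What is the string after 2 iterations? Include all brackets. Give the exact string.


Answer: [[F]FC][F]FCC

Derivation:
Step 0: F
Step 1: [F]FC
Step 2: [[F]FC][F]FCC


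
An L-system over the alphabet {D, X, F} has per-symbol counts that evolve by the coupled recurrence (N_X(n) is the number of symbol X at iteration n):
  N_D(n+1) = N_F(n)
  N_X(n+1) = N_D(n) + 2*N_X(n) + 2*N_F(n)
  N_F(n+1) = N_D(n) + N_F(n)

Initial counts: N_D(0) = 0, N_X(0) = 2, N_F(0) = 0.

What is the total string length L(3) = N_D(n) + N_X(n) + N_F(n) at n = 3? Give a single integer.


Step 0: N_D=0, N_X=2, N_F=0, L=2
Step 1: N_D=0, N_X=4, N_F=0, L=4
Step 2: N_D=0, N_X=8, N_F=0, L=8
Step 3: N_D=0, N_X=16, N_F=0, L=16

Answer: 16


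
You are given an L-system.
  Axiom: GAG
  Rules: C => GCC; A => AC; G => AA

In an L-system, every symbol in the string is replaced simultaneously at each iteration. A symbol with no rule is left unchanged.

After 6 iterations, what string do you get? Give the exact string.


Answer: ACGCCAAGCCGCCACACAAGCCGCCAAGCCGCCACGCCACGCCACACAAGCCGCCAAGCCGCCACACAAGCCGCCAAGCCGCCACGCCAAGCCGCCACACAAGCCGCCAAGCCGCCACGCCACGCCACACAAGCCGCCAAGCCGCCACACAAGCCGCCAAGCCGCCACGCCAAGCCGCCACACAAGCCGCCAAGCCGCCACGCCACGCCACACAAGCCGCCAAGCCGCCACACAAGCCGCCAAGCCGCCACGCCAAGCCGCCACGCCAAGCCGCCACGCCACGCCACACAAGCCGCCAAGCCGCCACACAAGCCGCCAAGCCGCCACGCCACGCCACACAAGCCGCCAAGCCGCCACACAAGCCGCCAAGCCGCCACGCCAAGCCGCCACACAAGCCGCCAAGCCGCCACGCCACGCCACACAAGCCGCCAAGCCGCCACACAAGCCGCCAAGCCGCCACGCCAAGCCGCCACACAAGCCGCCAAGCCGCCACGCCACGCCACACAAGCCGCCAAGCCGCCACACAAGCCGCCAAGCCGCC

Derivation:
Step 0: GAG
Step 1: AAACAA
Step 2: ACACACGCCACAC
Step 3: ACGCCACGCCACGCCAAGCCGCCACGCCACGCC
Step 4: ACGCCAAGCCGCCACGCCAAGCCGCCACGCCAAGCCGCCACACAAGCCGCCAAGCCGCCACGCCAAGCCGCCACGCCAAGCCGCC
Step 5: ACGCCAAGCCGCCACACAAGCCGCCAAGCCGCCACGCCAAGCCGCCACACAAGCCGCCAAGCCGCCACGCCAAGCCGCCACACAAGCCGCCAAGCCGCCACGCCACGCCACACAAGCCGCCAAGCCGCCACACAAGCCGCCAAGCCGCCACGCCAAGCCGCCACACAAGCCGCCAAGCCGCCACGCCAAGCCGCCACACAAGCCGCCAAGCCGCC
Step 6: ACGCCAAGCCGCCACACAAGCCGCCAAGCCGCCACGCCACGCCACACAAGCCGCCAAGCCGCCACACAAGCCGCCAAGCCGCCACGCCAAGCCGCCACACAAGCCGCCAAGCCGCCACGCCACGCCACACAAGCCGCCAAGCCGCCACACAAGCCGCCAAGCCGCCACGCCAAGCCGCCACACAAGCCGCCAAGCCGCCACGCCACGCCACACAAGCCGCCAAGCCGCCACACAAGCCGCCAAGCCGCCACGCCAAGCCGCCACGCCAAGCCGCCACGCCACGCCACACAAGCCGCCAAGCCGCCACACAAGCCGCCAAGCCGCCACGCCACGCCACACAAGCCGCCAAGCCGCCACACAAGCCGCCAAGCCGCCACGCCAAGCCGCCACACAAGCCGCCAAGCCGCCACGCCACGCCACACAAGCCGCCAAGCCGCCACACAAGCCGCCAAGCCGCCACGCCAAGCCGCCACACAAGCCGCCAAGCCGCCACGCCACGCCACACAAGCCGCCAAGCCGCCACACAAGCCGCCAAGCCGCC


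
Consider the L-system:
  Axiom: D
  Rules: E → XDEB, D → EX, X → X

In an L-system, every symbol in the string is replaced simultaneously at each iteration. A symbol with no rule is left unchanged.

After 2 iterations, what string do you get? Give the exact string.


Step 0: D
Step 1: EX
Step 2: XDEBX

Answer: XDEBX


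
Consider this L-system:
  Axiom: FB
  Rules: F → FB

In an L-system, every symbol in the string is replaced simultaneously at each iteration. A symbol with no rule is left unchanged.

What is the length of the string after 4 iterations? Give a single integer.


Step 0: length = 2
Step 1: length = 3
Step 2: length = 4
Step 3: length = 5
Step 4: length = 6

Answer: 6


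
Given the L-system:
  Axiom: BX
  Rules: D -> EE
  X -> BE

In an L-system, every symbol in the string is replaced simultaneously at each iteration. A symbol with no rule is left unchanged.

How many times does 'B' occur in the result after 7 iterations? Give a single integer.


Step 0: BX  (1 'B')
Step 1: BBE  (2 'B')
Step 2: BBE  (2 'B')
Step 3: BBE  (2 'B')
Step 4: BBE  (2 'B')
Step 5: BBE  (2 'B')
Step 6: BBE  (2 'B')
Step 7: BBE  (2 'B')

Answer: 2


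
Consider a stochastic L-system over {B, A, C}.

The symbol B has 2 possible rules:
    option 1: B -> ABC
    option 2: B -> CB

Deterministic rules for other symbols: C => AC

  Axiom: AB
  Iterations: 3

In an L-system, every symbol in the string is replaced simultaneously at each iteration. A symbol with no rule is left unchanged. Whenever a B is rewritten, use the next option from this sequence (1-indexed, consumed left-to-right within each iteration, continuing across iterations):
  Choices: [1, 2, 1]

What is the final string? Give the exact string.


Step 0: AB
Step 1: AABC  (used choices [1])
Step 2: AACBAC  (used choices [2])
Step 3: AAACABCAAC  (used choices [1])

Answer: AAACABCAAC


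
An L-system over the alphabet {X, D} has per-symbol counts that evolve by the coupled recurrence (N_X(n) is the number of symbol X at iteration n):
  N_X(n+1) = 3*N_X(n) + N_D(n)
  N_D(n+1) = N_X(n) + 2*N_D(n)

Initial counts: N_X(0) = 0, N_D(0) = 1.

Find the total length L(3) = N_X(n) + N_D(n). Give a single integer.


Step 0: N_X=0, N_D=1, L=1
Step 1: N_X=1, N_D=2, L=3
Step 2: N_X=5, N_D=5, L=10
Step 3: N_X=20, N_D=15, L=35

Answer: 35


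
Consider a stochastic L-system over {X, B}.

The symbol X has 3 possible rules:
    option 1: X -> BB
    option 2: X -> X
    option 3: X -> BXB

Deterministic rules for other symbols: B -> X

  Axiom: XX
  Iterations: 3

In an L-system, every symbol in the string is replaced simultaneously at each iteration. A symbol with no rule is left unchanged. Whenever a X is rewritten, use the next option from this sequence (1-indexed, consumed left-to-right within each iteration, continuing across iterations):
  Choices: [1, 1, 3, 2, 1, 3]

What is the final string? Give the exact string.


Answer: BXBXBBBXB

Derivation:
Step 0: XX
Step 1: BBBB  (used choices [1, 1])
Step 2: XXXX  (used choices [])
Step 3: BXBXBBBXB  (used choices [3, 2, 1, 3])


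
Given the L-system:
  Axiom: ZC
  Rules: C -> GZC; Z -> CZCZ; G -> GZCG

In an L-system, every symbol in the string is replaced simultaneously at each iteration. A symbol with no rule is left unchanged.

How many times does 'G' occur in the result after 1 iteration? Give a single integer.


Step 0: ZC  (0 'G')
Step 1: CZCZGZC  (1 'G')

Answer: 1


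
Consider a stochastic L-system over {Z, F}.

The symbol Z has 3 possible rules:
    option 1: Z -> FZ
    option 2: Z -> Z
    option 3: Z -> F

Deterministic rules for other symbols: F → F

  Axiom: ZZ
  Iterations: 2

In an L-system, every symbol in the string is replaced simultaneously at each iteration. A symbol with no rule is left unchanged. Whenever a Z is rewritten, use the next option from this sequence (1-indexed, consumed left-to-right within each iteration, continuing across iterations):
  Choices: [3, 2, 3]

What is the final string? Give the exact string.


Step 0: ZZ
Step 1: FZ  (used choices [3, 2])
Step 2: FF  (used choices [3])

Answer: FF


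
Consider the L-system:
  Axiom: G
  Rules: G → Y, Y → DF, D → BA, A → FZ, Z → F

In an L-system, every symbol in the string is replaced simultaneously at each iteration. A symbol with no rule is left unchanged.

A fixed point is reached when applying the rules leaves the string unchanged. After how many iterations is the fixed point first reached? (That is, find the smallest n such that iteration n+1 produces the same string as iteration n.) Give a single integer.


Answer: 5

Derivation:
Step 0: G
Step 1: Y
Step 2: DF
Step 3: BAF
Step 4: BFZF
Step 5: BFFF
Step 6: BFFF  (unchanged — fixed point at step 5)


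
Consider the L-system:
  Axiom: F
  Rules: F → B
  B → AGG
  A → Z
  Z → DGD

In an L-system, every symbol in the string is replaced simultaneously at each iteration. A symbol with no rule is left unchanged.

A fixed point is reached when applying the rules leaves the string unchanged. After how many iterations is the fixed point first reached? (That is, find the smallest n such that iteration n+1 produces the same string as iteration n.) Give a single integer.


Step 0: F
Step 1: B
Step 2: AGG
Step 3: ZGG
Step 4: DGDGG
Step 5: DGDGG  (unchanged — fixed point at step 4)

Answer: 4


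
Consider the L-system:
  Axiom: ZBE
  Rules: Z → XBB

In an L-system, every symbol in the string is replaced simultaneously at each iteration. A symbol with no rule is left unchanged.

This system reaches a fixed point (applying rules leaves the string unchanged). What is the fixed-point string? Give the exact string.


Answer: XBBBE

Derivation:
Step 0: ZBE
Step 1: XBBBE
Step 2: XBBBE  (unchanged — fixed point at step 1)


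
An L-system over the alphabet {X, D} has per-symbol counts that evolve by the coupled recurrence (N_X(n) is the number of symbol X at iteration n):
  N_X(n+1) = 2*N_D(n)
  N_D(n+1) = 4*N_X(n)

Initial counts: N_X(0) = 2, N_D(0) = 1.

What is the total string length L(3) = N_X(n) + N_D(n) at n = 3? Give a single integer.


Answer: 80

Derivation:
Step 0: N_X=2, N_D=1, L=3
Step 1: N_X=2, N_D=8, L=10
Step 2: N_X=16, N_D=8, L=24
Step 3: N_X=16, N_D=64, L=80


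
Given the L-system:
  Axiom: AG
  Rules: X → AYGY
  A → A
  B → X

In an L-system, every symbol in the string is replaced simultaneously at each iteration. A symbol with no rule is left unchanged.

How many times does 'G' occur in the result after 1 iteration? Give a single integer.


Step 0: AG  (1 'G')
Step 1: AG  (1 'G')

Answer: 1


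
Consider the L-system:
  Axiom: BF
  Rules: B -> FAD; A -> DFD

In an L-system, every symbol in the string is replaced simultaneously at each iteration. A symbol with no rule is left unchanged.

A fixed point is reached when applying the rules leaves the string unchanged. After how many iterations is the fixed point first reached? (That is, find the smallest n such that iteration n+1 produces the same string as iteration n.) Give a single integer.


Step 0: BF
Step 1: FADF
Step 2: FDFDDF
Step 3: FDFDDF  (unchanged — fixed point at step 2)

Answer: 2


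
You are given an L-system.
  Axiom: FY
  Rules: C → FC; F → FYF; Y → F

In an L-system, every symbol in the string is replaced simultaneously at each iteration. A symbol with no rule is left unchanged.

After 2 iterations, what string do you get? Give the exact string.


Answer: FYFFFYFFYF

Derivation:
Step 0: FY
Step 1: FYFF
Step 2: FYFFFYFFYF


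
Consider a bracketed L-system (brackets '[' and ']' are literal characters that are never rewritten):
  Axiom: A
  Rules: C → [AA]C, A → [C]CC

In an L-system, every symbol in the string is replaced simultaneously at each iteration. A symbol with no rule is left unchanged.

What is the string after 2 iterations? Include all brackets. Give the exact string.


Answer: [[AA]C][AA]C[AA]C

Derivation:
Step 0: A
Step 1: [C]CC
Step 2: [[AA]C][AA]C[AA]C


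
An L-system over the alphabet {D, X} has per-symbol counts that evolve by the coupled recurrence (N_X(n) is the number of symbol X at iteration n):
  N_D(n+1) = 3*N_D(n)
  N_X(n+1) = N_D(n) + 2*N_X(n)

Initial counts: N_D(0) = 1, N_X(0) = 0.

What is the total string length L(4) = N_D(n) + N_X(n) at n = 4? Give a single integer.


Step 0: N_D=1, N_X=0, L=1
Step 1: N_D=3, N_X=1, L=4
Step 2: N_D=9, N_X=5, L=14
Step 3: N_D=27, N_X=19, L=46
Step 4: N_D=81, N_X=65, L=146

Answer: 146


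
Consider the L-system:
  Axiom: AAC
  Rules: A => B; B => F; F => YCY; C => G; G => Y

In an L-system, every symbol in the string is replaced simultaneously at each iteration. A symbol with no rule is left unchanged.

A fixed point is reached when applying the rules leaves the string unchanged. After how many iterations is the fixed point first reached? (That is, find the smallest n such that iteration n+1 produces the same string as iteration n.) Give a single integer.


Answer: 5

Derivation:
Step 0: AAC
Step 1: BBG
Step 2: FFY
Step 3: YCYYCYY
Step 4: YGYYGYY
Step 5: YYYYYYY
Step 6: YYYYYYY  (unchanged — fixed point at step 5)


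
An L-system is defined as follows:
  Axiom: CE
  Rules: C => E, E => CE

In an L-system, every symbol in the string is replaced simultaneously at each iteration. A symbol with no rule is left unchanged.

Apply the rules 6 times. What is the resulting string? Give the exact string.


Answer: CEECEECECEECEECECEECECEECEECECEECE

Derivation:
Step 0: CE
Step 1: ECE
Step 2: CEECE
Step 3: ECECEECE
Step 4: CEECEECECEECE
Step 5: ECECEECECEECEECECEECE
Step 6: CEECEECECEECEECECEECECEECEECECEECE


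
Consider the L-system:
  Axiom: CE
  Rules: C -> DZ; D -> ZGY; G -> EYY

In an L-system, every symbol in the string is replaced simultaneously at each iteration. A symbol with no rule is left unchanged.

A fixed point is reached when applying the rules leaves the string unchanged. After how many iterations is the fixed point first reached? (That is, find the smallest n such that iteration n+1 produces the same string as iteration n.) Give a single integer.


Step 0: CE
Step 1: DZE
Step 2: ZGYZE
Step 3: ZEYYYZE
Step 4: ZEYYYZE  (unchanged — fixed point at step 3)

Answer: 3


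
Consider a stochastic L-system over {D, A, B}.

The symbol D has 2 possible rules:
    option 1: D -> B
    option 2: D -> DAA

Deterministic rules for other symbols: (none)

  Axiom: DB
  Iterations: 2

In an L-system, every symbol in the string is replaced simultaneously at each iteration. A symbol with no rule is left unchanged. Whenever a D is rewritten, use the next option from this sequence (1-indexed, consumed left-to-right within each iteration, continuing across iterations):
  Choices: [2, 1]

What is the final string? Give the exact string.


Step 0: DB
Step 1: DAAB  (used choices [2])
Step 2: BAAB  (used choices [1])

Answer: BAAB


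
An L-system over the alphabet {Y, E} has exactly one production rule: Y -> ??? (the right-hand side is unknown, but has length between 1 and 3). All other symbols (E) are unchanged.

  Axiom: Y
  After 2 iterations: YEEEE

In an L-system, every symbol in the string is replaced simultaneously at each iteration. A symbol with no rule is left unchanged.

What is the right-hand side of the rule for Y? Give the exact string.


Trying Y -> YEE:
  Step 0: Y
  Step 1: YEE
  Step 2: YEEEE
Matches the given result.

Answer: YEE


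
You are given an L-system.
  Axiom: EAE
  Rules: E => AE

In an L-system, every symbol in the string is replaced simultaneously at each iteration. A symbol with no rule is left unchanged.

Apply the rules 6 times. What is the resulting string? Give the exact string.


Answer: AAAAAAEAAAAAAAE

Derivation:
Step 0: EAE
Step 1: AEAAE
Step 2: AAEAAAE
Step 3: AAAEAAAAE
Step 4: AAAAEAAAAAE
Step 5: AAAAAEAAAAAAE
Step 6: AAAAAAEAAAAAAAE


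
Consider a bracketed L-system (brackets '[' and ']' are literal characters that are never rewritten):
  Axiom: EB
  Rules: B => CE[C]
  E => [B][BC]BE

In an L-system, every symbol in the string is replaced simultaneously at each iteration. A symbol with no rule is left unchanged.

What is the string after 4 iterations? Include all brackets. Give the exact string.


Step 0: EB
Step 1: [B][BC]BECE[C]
Step 2: [CE[C]][CE[C]C]CE[C][B][BC]BEC[B][BC]BE[C]
Step 3: [C[B][BC]BE[C]][C[B][BC]BE[C]C]C[B][BC]BE[C][CE[C]][CE[C]C]CE[C][B][BC]BEC[CE[C]][CE[C]C]CE[C][B][BC]BE[C]
Step 4: [C[CE[C]][CE[C]C]CE[C][B][BC]BE[C]][C[CE[C]][CE[C]C]CE[C][B][BC]BE[C]C]C[CE[C]][CE[C]C]CE[C][B][BC]BE[C][C[B][BC]BE[C]][C[B][BC]BE[C]C]C[B][BC]BE[C][CE[C]][CE[C]C]CE[C][B][BC]BEC[C[B][BC]BE[C]][C[B][BC]BE[C]C]C[B][BC]BE[C][CE[C]][CE[C]C]CE[C][B][BC]BE[C]

Answer: [C[CE[C]][CE[C]C]CE[C][B][BC]BE[C]][C[CE[C]][CE[C]C]CE[C][B][BC]BE[C]C]C[CE[C]][CE[C]C]CE[C][B][BC]BE[C][C[B][BC]BE[C]][C[B][BC]BE[C]C]C[B][BC]BE[C][CE[C]][CE[C]C]CE[C][B][BC]BEC[C[B][BC]BE[C]][C[B][BC]BE[C]C]C[B][BC]BE[C][CE[C]][CE[C]C]CE[C][B][BC]BE[C]


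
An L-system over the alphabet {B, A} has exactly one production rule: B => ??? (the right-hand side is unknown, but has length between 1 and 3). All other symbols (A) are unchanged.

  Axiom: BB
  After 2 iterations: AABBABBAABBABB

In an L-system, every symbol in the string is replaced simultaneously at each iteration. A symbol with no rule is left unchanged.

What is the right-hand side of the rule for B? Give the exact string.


Trying B => ABB:
  Step 0: BB
  Step 1: ABBABB
  Step 2: AABBABBAABBABB
Matches the given result.

Answer: ABB


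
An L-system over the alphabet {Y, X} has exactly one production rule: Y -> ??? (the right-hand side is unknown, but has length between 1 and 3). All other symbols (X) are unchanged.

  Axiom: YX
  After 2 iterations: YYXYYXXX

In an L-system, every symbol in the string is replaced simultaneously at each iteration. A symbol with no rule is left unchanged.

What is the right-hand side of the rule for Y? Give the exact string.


Trying Y -> YYX:
  Step 0: YX
  Step 1: YYXX
  Step 2: YYXYYXXX
Matches the given result.

Answer: YYX


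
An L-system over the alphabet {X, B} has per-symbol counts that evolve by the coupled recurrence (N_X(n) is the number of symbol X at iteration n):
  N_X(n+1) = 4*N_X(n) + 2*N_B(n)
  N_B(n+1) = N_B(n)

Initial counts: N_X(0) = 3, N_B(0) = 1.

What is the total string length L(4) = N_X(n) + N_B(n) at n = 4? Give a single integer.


Step 0: N_X=3, N_B=1, L=4
Step 1: N_X=14, N_B=1, L=15
Step 2: N_X=58, N_B=1, L=59
Step 3: N_X=234, N_B=1, L=235
Step 4: N_X=938, N_B=1, L=939

Answer: 939


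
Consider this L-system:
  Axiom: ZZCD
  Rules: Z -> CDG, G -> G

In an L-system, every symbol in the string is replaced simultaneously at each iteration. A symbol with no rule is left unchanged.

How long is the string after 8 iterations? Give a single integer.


Step 0: length = 4
Step 1: length = 8
Step 2: length = 8
Step 3: length = 8
Step 4: length = 8
Step 5: length = 8
Step 6: length = 8
Step 7: length = 8
Step 8: length = 8

Answer: 8


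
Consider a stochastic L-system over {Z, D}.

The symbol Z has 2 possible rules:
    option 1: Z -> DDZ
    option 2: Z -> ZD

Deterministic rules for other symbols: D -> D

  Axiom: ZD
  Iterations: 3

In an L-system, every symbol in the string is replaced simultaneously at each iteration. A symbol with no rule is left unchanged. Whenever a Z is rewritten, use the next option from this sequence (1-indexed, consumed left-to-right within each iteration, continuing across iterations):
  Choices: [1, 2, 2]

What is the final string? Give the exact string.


Answer: DDZDDD

Derivation:
Step 0: ZD
Step 1: DDZD  (used choices [1])
Step 2: DDZDD  (used choices [2])
Step 3: DDZDDD  (used choices [2])


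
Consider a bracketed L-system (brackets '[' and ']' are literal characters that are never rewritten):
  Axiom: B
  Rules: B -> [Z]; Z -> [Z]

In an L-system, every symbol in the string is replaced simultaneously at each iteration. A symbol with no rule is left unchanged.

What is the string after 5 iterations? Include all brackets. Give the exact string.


Answer: [[[[[Z]]]]]

Derivation:
Step 0: B
Step 1: [Z]
Step 2: [[Z]]
Step 3: [[[Z]]]
Step 4: [[[[Z]]]]
Step 5: [[[[[Z]]]]]


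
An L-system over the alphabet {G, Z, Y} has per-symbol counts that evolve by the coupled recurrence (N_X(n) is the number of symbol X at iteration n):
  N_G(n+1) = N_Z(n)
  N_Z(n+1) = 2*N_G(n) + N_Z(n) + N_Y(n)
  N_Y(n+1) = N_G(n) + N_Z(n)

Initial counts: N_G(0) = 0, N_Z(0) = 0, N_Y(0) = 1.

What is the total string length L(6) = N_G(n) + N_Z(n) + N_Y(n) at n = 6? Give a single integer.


Answer: 99

Derivation:
Step 0: N_G=0, N_Z=0, N_Y=1, L=1
Step 1: N_G=0, N_Z=1, N_Y=0, L=1
Step 2: N_G=1, N_Z=1, N_Y=1, L=3
Step 3: N_G=1, N_Z=4, N_Y=2, L=7
Step 4: N_G=4, N_Z=8, N_Y=5, L=17
Step 5: N_G=8, N_Z=21, N_Y=12, L=41
Step 6: N_G=21, N_Z=49, N_Y=29, L=99


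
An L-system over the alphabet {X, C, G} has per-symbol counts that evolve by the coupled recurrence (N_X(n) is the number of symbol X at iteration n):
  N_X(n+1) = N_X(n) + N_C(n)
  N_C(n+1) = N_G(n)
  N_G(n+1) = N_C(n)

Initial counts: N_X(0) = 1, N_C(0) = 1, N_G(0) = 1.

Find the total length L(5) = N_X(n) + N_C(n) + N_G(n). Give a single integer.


Answer: 8

Derivation:
Step 0: N_X=1, N_C=1, N_G=1, L=3
Step 1: N_X=2, N_C=1, N_G=1, L=4
Step 2: N_X=3, N_C=1, N_G=1, L=5
Step 3: N_X=4, N_C=1, N_G=1, L=6
Step 4: N_X=5, N_C=1, N_G=1, L=7
Step 5: N_X=6, N_C=1, N_G=1, L=8


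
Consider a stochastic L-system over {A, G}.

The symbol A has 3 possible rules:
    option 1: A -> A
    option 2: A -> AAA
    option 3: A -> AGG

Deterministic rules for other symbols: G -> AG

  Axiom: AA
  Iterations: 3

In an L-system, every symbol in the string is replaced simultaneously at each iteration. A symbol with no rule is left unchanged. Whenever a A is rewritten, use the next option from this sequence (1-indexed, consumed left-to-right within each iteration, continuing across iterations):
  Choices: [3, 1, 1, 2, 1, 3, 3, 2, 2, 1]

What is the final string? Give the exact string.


Answer: AAGGAGAGGAGAAAAAAA

Derivation:
Step 0: AA
Step 1: AGGA  (used choices [3, 1])
Step 2: AAGAGAAA  (used choices [1, 2])
Step 3: AAGGAGAGGAGAAAAAAA  (used choices [1, 3, 3, 2, 2, 1])
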